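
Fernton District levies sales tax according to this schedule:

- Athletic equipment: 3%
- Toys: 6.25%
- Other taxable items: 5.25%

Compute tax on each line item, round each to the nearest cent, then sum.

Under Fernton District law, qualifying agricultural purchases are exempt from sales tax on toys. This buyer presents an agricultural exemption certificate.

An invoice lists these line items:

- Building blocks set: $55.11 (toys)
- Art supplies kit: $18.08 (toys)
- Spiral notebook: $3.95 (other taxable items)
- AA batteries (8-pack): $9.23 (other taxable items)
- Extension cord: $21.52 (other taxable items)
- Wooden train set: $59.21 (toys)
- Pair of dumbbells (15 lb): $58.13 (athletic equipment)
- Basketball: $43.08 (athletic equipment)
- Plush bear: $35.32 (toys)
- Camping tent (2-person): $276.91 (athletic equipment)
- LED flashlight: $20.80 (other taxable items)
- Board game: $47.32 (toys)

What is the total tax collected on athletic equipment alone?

Pair of dumbbells (15 lb) $58.13: athletic equipment → 3% → $1.74
Basketball $43.08: athletic equipment → 3% → $1.29
Camping tent (2-person) $276.91: athletic equipment → 3% → $8.31
Tax on athletic equipment = $1.74 + $1.29 + $8.31 = $11.34

$11.34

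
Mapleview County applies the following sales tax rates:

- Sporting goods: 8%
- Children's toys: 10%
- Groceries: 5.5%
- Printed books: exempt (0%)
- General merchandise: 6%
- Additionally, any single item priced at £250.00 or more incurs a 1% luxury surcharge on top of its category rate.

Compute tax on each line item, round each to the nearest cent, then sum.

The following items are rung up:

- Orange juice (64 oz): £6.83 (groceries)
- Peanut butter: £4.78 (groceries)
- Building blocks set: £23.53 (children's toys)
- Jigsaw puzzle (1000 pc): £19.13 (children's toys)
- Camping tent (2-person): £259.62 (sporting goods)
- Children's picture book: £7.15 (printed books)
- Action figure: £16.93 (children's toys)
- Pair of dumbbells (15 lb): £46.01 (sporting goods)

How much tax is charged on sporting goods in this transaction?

Camping tent (2-person) £259.62: sporting goods → 8% + 1% surcharge = 9% → £23.37
Pair of dumbbells (15 lb) £46.01: sporting goods → 8% → £3.68
Tax on sporting goods = £23.37 + £3.68 = £27.05

£27.05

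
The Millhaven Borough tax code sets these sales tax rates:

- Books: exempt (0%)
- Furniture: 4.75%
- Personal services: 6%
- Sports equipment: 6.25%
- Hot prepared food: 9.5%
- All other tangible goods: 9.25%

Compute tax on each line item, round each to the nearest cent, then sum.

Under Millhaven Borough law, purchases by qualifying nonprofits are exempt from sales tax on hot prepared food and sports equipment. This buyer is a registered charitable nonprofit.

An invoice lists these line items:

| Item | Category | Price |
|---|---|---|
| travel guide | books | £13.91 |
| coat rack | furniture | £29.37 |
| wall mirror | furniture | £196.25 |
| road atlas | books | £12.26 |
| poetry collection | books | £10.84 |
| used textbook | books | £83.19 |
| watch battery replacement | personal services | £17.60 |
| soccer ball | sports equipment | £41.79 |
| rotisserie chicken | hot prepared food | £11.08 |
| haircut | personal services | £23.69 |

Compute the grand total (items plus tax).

£453.18

Travel guide £13.91: books → 0% → £0.00
Coat rack £29.37: furniture → 4.75% → £1.40
Wall mirror £196.25: furniture → 4.75% → £9.32
Road atlas £12.26: books → 0% → £0.00
Poetry collection £10.84: books → 0% → £0.00
Used textbook £83.19: books → 0% → £0.00
Watch battery replacement £17.60: personal services → 6% → £1.06
Soccer ball £41.79: sports equipment, buyer-exempt → 0% → £0.00
Rotisserie chicken £11.08: hot prepared food, buyer-exempt → 0% → £0.00
Haircut £23.69: personal services → 6% → £1.42
Subtotal = £439.98; tax = £13.20; total due = £453.18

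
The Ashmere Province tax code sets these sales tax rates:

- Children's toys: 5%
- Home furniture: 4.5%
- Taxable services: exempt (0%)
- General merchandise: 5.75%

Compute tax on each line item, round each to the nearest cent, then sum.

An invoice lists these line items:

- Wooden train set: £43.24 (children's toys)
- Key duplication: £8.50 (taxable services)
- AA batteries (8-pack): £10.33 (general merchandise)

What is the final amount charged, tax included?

Wooden train set £43.24: children's toys → 5% → £2.16
Key duplication £8.50: taxable services → 0% → £0.00
AA batteries (8-pack) £10.33: general merchandise → 5.75% → £0.59
Subtotal = £62.07; tax = £2.75; total due = £64.82

£64.82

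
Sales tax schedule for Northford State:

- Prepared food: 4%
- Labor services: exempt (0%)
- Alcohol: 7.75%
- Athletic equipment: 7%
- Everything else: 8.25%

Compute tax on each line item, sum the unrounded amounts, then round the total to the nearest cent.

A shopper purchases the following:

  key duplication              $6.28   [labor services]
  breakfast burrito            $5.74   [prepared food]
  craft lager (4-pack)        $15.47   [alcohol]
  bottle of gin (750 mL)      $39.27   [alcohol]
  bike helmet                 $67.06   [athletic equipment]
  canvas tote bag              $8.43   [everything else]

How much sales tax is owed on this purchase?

Key duplication $6.28: labor services → 0% → $0.00
Breakfast burrito $5.74: prepared food → 4% → $0.2296
Craft lager (4-pack) $15.47: alcohol → 7.75% → $1.198925
Bottle of gin (750 mL) $39.27: alcohol → 7.75% → $3.043425
Bike helmet $67.06: athletic equipment → 7% → $4.6942
Canvas tote bag $8.43: everything else → 8.25% → $0.695475
Unrounded tax sum = $9.861625 → $9.86

$9.86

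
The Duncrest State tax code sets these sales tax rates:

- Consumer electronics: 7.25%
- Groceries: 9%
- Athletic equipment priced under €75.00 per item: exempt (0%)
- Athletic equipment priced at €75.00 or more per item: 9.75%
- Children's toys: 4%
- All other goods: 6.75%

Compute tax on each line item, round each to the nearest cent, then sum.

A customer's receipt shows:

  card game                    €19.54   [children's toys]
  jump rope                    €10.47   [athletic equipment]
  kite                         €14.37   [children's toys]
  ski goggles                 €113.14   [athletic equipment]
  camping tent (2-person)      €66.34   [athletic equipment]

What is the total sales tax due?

Card game €19.54: children's toys → 4% → €0.78
Jump rope €10.47: athletic equipment, under €75.00 → 0% → €0.00
Kite €14.37: children's toys → 4% → €0.57
Ski goggles €113.14: athletic equipment, €75.00 or more → 9.75% → €11.03
Camping tent (2-person) €66.34: athletic equipment, under €75.00 → 0% → €0.00
Total tax = €0.78 + €0.57 + €11.03 = €12.38

€12.38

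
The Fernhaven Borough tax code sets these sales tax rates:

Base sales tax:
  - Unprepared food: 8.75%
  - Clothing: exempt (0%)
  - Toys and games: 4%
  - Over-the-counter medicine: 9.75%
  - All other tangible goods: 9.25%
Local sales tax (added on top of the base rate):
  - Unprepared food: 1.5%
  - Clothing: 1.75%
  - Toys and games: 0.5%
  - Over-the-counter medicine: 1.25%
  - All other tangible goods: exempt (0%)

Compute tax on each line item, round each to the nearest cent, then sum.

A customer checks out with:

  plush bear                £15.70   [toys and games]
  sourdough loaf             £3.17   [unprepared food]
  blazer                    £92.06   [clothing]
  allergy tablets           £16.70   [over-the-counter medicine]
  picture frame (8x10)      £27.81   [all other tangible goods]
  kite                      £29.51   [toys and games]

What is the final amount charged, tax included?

Plush bear £15.70: toys and games → 4% + 0.5% local = 4.5% → £0.71
Sourdough loaf £3.17: unprepared food → 8.75% + 1.5% local = 10.25% → £0.32
Blazer £92.06: clothing → 0% + 1.75% local = 1.75% → £1.61
Allergy tablets £16.70: over-the-counter medicine → 9.75% + 1.25% local = 11% → £1.84
Picture frame (8x10) £27.81: all other tangible goods → 9.25% + 0% local = 9.25% → £2.57
Kite £29.51: toys and games → 4% + 0.5% local = 4.5% → £1.33
Subtotal = £184.95; tax = £8.38; total due = £193.33

£193.33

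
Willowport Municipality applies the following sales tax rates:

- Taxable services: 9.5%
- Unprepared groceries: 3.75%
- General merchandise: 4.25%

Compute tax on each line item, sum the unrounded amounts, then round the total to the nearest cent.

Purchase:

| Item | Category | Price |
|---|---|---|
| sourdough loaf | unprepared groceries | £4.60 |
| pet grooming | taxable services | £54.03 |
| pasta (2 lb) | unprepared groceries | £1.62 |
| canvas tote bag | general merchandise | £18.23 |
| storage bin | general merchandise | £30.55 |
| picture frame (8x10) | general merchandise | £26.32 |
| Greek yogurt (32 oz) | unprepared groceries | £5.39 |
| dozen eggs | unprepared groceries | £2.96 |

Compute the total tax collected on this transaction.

£8.87

Sourdough loaf £4.60: unprepared groceries → 3.75% → £0.1725
Pet grooming £54.03: taxable services → 9.5% → £5.13285
Pasta (2 lb) £1.62: unprepared groceries → 3.75% → £0.06075
Canvas tote bag £18.23: general merchandise → 4.25% → £0.774775
Storage bin £30.55: general merchandise → 4.25% → £1.298375
Picture frame (8x10) £26.32: general merchandise → 4.25% → £1.1186
Greek yogurt (32 oz) £5.39: unprepared groceries → 3.75% → £0.202125
Dozen eggs £2.96: unprepared groceries → 3.75% → £0.111
Unrounded tax sum = £8.870975 → £8.87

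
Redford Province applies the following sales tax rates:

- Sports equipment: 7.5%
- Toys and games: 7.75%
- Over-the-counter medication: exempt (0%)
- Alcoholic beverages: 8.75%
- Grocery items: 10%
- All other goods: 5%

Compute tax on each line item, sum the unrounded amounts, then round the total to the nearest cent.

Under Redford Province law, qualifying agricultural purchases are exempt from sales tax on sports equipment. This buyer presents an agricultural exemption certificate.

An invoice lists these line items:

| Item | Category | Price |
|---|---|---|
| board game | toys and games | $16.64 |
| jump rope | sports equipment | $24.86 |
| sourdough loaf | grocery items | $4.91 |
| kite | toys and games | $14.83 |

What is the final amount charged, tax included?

Board game $16.64: toys and games → 7.75% → $1.2896
Jump rope $24.86: sports equipment, buyer-exempt → 0% → $0.00
Sourdough loaf $4.91: grocery items → 10% → $0.491
Kite $14.83: toys and games → 7.75% → $1.149325
Subtotal = $61.24; unrounded tax = $2.929925 → $2.93; total due = $64.17

$64.17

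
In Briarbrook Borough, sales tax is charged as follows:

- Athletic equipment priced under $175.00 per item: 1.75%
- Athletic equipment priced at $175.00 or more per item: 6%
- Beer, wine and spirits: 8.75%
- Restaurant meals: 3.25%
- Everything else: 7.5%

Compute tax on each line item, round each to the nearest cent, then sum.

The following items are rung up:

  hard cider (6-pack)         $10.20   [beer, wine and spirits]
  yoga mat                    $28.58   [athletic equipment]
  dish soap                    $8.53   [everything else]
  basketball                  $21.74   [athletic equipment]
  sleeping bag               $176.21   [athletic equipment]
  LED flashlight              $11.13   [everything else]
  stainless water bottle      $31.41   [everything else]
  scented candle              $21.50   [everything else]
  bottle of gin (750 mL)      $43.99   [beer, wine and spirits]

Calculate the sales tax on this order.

$21.63

Hard cider (6-pack) $10.20: beer, wine and spirits → 8.75% → $0.89
Yoga mat $28.58: athletic equipment, under $175.00 → 1.75% → $0.50
Dish soap $8.53: everything else → 7.5% → $0.64
Basketball $21.74: athletic equipment, under $175.00 → 1.75% → $0.38
Sleeping bag $176.21: athletic equipment, $175.00 or more → 6% → $10.57
LED flashlight $11.13: everything else → 7.5% → $0.83
Stainless water bottle $31.41: everything else → 7.5% → $2.36
Scented candle $21.50: everything else → 7.5% → $1.61
Bottle of gin (750 mL) $43.99: beer, wine and spirits → 8.75% → $3.85
Total tax = $0.89 + $0.50 + $0.64 + $0.38 + $10.57 + $0.83 + $2.36 + $1.61 + $3.85 = $21.63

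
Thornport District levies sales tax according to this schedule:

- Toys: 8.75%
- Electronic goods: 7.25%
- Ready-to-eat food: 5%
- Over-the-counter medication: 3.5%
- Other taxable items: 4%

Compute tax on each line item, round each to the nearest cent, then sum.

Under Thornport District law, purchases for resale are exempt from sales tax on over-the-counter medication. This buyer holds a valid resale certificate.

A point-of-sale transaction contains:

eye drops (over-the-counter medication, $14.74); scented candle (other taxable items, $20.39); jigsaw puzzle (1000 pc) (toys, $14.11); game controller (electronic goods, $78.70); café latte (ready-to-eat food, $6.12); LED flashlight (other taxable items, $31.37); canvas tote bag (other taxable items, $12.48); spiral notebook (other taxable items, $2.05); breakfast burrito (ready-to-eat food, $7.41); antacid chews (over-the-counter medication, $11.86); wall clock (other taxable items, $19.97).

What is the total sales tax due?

$11.07

Eye drops $14.74: over-the-counter medication, buyer-exempt → 0% → $0.00
Scented candle $20.39: other taxable items → 4% → $0.82
Jigsaw puzzle (1000 pc) $14.11: toys → 8.75% → $1.23
Game controller $78.70: electronic goods → 7.25% → $5.71
Café latte $6.12: ready-to-eat food → 5% → $0.31
LED flashlight $31.37: other taxable items → 4% → $1.25
Canvas tote bag $12.48: other taxable items → 4% → $0.50
Spiral notebook $2.05: other taxable items → 4% → $0.08
Breakfast burrito $7.41: ready-to-eat food → 5% → $0.37
Antacid chews $11.86: over-the-counter medication, buyer-exempt → 0% → $0.00
Wall clock $19.97: other taxable items → 4% → $0.80
Total tax = $0.82 + $1.23 + $5.71 + $0.31 + $1.25 + $0.50 + $0.08 + $0.37 + $0.80 = $11.07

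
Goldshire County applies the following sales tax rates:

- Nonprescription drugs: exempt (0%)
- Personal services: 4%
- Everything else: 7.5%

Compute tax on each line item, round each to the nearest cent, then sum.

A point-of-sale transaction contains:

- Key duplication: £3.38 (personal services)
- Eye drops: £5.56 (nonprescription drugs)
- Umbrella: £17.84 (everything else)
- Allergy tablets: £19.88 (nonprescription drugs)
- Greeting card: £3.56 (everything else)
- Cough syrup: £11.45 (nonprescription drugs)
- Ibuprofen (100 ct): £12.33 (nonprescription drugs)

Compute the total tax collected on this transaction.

Key duplication £3.38: personal services → 4% → £0.14
Eye drops £5.56: nonprescription drugs → 0% → £0.00
Umbrella £17.84: everything else → 7.5% → £1.34
Allergy tablets £19.88: nonprescription drugs → 0% → £0.00
Greeting card £3.56: everything else → 7.5% → £0.27
Cough syrup £11.45: nonprescription drugs → 0% → £0.00
Ibuprofen (100 ct) £12.33: nonprescription drugs → 0% → £0.00
Total tax = £0.14 + £1.34 + £0.27 = £1.75

£1.75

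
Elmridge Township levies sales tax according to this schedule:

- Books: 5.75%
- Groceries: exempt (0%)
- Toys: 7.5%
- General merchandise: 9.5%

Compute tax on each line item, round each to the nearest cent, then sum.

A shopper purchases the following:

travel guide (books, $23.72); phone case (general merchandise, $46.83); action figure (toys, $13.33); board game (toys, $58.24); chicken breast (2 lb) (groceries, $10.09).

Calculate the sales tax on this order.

$11.18

Travel guide $23.72: books → 5.75% → $1.36
Phone case $46.83: general merchandise → 9.5% → $4.45
Action figure $13.33: toys → 7.5% → $1.00
Board game $58.24: toys → 7.5% → $4.37
Chicken breast (2 lb) $10.09: groceries → 0% → $0.00
Total tax = $1.36 + $4.45 + $1.00 + $4.37 = $11.18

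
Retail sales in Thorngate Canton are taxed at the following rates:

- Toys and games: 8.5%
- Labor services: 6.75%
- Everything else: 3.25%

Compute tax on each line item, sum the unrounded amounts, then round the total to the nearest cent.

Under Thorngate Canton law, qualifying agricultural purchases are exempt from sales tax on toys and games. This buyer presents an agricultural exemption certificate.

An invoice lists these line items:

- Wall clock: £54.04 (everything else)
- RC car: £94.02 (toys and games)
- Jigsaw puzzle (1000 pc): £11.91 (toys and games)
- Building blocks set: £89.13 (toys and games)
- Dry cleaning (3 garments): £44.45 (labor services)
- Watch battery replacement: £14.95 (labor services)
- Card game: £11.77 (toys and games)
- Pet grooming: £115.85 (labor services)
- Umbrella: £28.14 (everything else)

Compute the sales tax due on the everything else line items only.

Wall clock £54.04: everything else → 3.25% → £1.7563
Umbrella £28.14: everything else → 3.25% → £0.91455
Tax on everything else: unrounded sum = £2.67085 → £2.67

£2.67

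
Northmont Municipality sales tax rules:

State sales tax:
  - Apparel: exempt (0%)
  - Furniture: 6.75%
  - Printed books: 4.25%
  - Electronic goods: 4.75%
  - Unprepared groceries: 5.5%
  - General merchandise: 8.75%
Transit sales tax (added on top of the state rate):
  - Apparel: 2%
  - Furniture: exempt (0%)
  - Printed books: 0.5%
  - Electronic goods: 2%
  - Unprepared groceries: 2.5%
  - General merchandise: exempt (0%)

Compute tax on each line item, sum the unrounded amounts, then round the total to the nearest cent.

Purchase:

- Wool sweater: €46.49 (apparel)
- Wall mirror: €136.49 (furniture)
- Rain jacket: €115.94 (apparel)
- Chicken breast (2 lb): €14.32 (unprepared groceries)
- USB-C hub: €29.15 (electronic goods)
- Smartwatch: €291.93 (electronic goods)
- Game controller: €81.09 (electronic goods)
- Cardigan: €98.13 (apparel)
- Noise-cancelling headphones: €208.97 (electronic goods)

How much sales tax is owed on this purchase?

Wool sweater €46.49: apparel → 0% + 2% transit = 2% → €0.9298
Wall mirror €136.49: furniture → 6.75% + 0% transit = 6.75% → €9.213075
Rain jacket €115.94: apparel → 0% + 2% transit = 2% → €2.3188
Chicken breast (2 lb) €14.32: unprepared groceries → 5.5% + 2.5% transit = 8% → €1.1456
USB-C hub €29.15: electronic goods → 4.75% + 2% transit = 6.75% → €1.967625
Smartwatch €291.93: electronic goods → 4.75% + 2% transit = 6.75% → €19.705275
Game controller €81.09: electronic goods → 4.75% + 2% transit = 6.75% → €5.473575
Cardigan €98.13: apparel → 0% + 2% transit = 2% → €1.9626
Noise-cancelling headphones €208.97: electronic goods → 4.75% + 2% transit = 6.75% → €14.105475
Unrounded tax sum = €56.821825 → €56.82

€56.82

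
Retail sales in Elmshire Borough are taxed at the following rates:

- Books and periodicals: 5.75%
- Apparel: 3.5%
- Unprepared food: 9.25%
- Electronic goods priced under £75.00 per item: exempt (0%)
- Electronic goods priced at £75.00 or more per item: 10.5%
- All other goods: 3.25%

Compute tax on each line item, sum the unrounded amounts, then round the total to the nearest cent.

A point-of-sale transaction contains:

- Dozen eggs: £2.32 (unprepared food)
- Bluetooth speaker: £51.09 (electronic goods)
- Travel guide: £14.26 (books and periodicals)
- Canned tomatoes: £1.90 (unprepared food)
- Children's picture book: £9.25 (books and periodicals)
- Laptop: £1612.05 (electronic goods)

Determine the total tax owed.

Dozen eggs £2.32: unprepared food → 9.25% → £0.2146
Bluetooth speaker £51.09: electronic goods, under £75.00 → 0% → £0.00
Travel guide £14.26: books and periodicals → 5.75% → £0.81995
Canned tomatoes £1.90: unprepared food → 9.25% → £0.17575
Children's picture book £9.25: books and periodicals → 5.75% → £0.531875
Laptop £1612.05: electronic goods, £75.00 or more → 10.5% → £169.26525
Unrounded tax sum = £171.007425 → £171.01

£171.01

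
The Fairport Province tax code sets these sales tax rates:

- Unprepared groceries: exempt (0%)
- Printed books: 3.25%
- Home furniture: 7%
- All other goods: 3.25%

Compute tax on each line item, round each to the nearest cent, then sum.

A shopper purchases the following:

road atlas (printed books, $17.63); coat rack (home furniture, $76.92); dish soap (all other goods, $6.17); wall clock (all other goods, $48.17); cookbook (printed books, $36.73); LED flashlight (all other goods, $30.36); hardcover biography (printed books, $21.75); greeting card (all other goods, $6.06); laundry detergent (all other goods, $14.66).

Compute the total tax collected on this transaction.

Road atlas $17.63: printed books → 3.25% → $0.57
Coat rack $76.92: home furniture → 7% → $5.38
Dish soap $6.17: all other goods → 3.25% → $0.20
Wall clock $48.17: all other goods → 3.25% → $1.57
Cookbook $36.73: printed books → 3.25% → $1.19
LED flashlight $30.36: all other goods → 3.25% → $0.99
Hardcover biography $21.75: printed books → 3.25% → $0.71
Greeting card $6.06: all other goods → 3.25% → $0.20
Laundry detergent $14.66: all other goods → 3.25% → $0.48
Total tax = $0.57 + $5.38 + $0.20 + $1.57 + $1.19 + $0.99 + $0.71 + $0.20 + $0.48 = $11.29

$11.29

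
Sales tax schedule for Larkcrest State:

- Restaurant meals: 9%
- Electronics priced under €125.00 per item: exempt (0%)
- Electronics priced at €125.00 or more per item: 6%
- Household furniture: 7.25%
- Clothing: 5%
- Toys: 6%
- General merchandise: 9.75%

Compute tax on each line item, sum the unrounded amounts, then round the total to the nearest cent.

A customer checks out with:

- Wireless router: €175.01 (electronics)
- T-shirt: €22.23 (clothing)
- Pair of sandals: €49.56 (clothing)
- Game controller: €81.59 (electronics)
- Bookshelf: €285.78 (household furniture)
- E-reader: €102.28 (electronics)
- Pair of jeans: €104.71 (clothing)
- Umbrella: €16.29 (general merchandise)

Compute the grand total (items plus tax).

Wireless router €175.01: electronics, €125.00 or more → 6% → €10.5006
T-shirt €22.23: clothing → 5% → €1.1115
Pair of sandals €49.56: clothing → 5% → €2.478
Game controller €81.59: electronics, under €125.00 → 0% → €0.00
Bookshelf €285.78: household furniture → 7.25% → €20.71905
E-reader €102.28: electronics, under €125.00 → 0% → €0.00
Pair of jeans €104.71: clothing → 5% → €5.2355
Umbrella €16.29: general merchandise → 9.75% → €1.588275
Subtotal = €837.45; unrounded tax = €41.632925 → €41.63; total due = €879.08

€879.08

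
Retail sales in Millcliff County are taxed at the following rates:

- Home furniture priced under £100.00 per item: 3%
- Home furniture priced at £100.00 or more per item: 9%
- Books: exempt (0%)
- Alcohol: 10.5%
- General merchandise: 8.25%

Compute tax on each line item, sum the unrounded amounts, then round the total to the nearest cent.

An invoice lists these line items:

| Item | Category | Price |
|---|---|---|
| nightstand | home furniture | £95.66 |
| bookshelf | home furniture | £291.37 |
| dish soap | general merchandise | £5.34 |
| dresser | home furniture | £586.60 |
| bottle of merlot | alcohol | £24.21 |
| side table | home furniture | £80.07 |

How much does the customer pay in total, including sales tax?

£1170.52

Nightstand £95.66: home furniture, under £100.00 → 3% → £2.8698
Bookshelf £291.37: home furniture, £100.00 or more → 9% → £26.2233
Dish soap £5.34: general merchandise → 8.25% → £0.44055
Dresser £586.60: home furniture, £100.00 or more → 9% → £52.794
Bottle of merlot £24.21: alcohol → 10.5% → £2.54205
Side table £80.07: home furniture, under £100.00 → 3% → £2.4021
Subtotal = £1083.25; unrounded tax = £87.2718 → £87.27; total due = £1170.52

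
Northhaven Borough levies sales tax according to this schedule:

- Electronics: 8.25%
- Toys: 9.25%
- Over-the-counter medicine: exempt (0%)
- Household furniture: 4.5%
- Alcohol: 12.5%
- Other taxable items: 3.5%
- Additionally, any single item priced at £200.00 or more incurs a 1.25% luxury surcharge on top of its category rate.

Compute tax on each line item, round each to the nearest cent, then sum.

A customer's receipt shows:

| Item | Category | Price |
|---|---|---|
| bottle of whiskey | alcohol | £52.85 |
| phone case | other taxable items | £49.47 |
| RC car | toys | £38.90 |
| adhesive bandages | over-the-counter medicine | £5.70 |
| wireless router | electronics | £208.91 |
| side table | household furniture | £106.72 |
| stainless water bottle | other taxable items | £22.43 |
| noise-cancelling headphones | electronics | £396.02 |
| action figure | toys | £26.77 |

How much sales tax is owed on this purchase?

Bottle of whiskey £52.85: alcohol → 12.5% → £6.61
Phone case £49.47: other taxable items → 3.5% → £1.73
RC car £38.90: toys → 9.25% → £3.60
Adhesive bandages £5.70: over-the-counter medicine → 0% → £0.00
Wireless router £208.91: electronics → 8.25% + 1.25% surcharge = 9.5% → £19.85
Side table £106.72: household furniture → 4.5% → £4.80
Stainless water bottle £22.43: other taxable items → 3.5% → £0.79
Noise-cancelling headphones £396.02: electronics → 8.25% + 1.25% surcharge = 9.5% → £37.62
Action figure £26.77: toys → 9.25% → £2.48
Total tax = £6.61 + £1.73 + £3.60 + £19.85 + £4.80 + £0.79 + £37.62 + £2.48 = £77.48

£77.48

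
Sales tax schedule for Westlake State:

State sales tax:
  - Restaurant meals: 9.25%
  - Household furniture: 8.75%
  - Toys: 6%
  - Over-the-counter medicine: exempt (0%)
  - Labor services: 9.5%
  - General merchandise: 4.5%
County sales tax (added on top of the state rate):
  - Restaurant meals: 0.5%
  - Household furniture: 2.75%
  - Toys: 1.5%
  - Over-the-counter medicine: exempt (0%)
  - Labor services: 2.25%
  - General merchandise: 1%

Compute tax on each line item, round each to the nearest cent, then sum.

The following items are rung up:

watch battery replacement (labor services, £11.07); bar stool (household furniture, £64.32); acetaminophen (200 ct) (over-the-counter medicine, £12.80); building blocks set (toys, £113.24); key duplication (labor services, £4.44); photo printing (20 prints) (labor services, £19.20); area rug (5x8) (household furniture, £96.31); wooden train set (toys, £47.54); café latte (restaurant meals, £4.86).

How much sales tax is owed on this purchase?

£35.09

Watch battery replacement £11.07: labor services → 9.5% + 2.25% county = 11.75% → £1.30
Bar stool £64.32: household furniture → 8.75% + 2.75% county = 11.5% → £7.40
Acetaminophen (200 ct) £12.80: over-the-counter medicine → 0% + 0% county = 0% → £0.00
Building blocks set £113.24: toys → 6% + 1.5% county = 7.5% → £8.49
Key duplication £4.44: labor services → 9.5% + 2.25% county = 11.75% → £0.52
Photo printing (20 prints) £19.20: labor services → 9.5% + 2.25% county = 11.75% → £2.26
Area rug (5x8) £96.31: household furniture → 8.75% + 2.75% county = 11.5% → £11.08
Wooden train set £47.54: toys → 6% + 1.5% county = 7.5% → £3.57
Café latte £4.86: restaurant meals → 9.25% + 0.5% county = 9.75% → £0.47
Total tax = £1.30 + £7.40 + £8.49 + £0.52 + £2.26 + £11.08 + £3.57 + £0.47 = £35.09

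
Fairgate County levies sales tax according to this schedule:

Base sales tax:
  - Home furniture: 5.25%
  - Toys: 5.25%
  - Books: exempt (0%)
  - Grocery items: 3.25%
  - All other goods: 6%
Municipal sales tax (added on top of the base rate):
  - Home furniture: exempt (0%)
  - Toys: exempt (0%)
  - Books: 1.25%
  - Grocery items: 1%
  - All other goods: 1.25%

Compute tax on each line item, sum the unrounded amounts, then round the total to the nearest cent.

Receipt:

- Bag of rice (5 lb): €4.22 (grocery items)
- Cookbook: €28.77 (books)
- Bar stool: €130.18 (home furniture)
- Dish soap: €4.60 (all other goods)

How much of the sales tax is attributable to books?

€0.36

Cookbook €28.77: books → 0% + 1.25% municipal = 1.25% → €0.359625
Tax on books: unrounded sum = €0.359625 → €0.36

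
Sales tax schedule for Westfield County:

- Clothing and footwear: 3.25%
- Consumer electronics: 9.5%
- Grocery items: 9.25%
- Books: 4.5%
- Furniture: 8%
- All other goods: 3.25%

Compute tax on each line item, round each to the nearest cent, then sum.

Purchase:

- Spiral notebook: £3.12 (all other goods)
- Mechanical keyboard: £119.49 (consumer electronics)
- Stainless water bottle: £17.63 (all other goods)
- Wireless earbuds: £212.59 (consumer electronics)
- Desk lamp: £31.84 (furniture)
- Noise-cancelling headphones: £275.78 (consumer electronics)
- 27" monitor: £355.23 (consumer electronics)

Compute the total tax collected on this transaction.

Spiral notebook £3.12: all other goods → 3.25% → £0.10
Mechanical keyboard £119.49: consumer electronics → 9.5% → £11.35
Stainless water bottle £17.63: all other goods → 3.25% → £0.57
Wireless earbuds £212.59: consumer electronics → 9.5% → £20.20
Desk lamp £31.84: furniture → 8% → £2.55
Noise-cancelling headphones £275.78: consumer electronics → 9.5% → £26.20
27" monitor £355.23: consumer electronics → 9.5% → £33.75
Total tax = £0.10 + £11.35 + £0.57 + £20.20 + £2.55 + £26.20 + £33.75 = £94.72

£94.72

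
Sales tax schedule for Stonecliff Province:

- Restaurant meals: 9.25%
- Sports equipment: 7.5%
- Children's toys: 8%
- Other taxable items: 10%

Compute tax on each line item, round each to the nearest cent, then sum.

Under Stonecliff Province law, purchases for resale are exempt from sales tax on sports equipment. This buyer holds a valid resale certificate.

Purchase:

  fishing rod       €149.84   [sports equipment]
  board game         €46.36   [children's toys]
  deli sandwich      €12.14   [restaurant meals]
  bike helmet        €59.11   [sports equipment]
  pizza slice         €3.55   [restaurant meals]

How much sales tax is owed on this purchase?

€5.16

Fishing rod €149.84: sports equipment, buyer-exempt → 0% → €0.00
Board game €46.36: children's toys → 8% → €3.71
Deli sandwich €12.14: restaurant meals → 9.25% → €1.12
Bike helmet €59.11: sports equipment, buyer-exempt → 0% → €0.00
Pizza slice €3.55: restaurant meals → 9.25% → €0.33
Total tax = €3.71 + €1.12 + €0.33 = €5.16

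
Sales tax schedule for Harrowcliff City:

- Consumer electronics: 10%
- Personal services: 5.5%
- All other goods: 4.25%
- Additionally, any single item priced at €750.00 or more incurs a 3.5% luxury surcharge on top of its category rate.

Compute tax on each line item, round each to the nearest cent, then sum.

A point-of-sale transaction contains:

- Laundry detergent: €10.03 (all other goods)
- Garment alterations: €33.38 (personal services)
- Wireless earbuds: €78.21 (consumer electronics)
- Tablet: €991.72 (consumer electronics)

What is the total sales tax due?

€143.97

Laundry detergent €10.03: all other goods → 4.25% → €0.43
Garment alterations €33.38: personal services → 5.5% → €1.84
Wireless earbuds €78.21: consumer electronics → 10% → €7.82
Tablet €991.72: consumer electronics → 10% + 3.5% surcharge = 13.5% → €133.88
Total tax = €0.43 + €1.84 + €7.82 + €133.88 = €143.97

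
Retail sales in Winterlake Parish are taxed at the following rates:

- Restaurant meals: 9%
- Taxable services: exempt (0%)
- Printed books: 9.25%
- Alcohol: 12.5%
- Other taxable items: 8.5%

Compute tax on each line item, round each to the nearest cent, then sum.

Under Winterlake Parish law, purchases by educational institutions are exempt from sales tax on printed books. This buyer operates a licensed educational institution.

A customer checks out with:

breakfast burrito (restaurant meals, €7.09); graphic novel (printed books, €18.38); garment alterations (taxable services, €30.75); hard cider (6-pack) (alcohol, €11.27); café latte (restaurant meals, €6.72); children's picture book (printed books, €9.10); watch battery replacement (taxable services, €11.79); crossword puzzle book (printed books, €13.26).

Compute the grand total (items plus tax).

€111.01

Breakfast burrito €7.09: restaurant meals → 9% → €0.64
Graphic novel €18.38: printed books, buyer-exempt → 0% → €0.00
Garment alterations €30.75: taxable services → 0% → €0.00
Hard cider (6-pack) €11.27: alcohol → 12.5% → €1.41
Café latte €6.72: restaurant meals → 9% → €0.60
Children's picture book €9.10: printed books, buyer-exempt → 0% → €0.00
Watch battery replacement €11.79: taxable services → 0% → €0.00
Crossword puzzle book €13.26: printed books, buyer-exempt → 0% → €0.00
Subtotal = €108.36; tax = €2.65; total due = €111.01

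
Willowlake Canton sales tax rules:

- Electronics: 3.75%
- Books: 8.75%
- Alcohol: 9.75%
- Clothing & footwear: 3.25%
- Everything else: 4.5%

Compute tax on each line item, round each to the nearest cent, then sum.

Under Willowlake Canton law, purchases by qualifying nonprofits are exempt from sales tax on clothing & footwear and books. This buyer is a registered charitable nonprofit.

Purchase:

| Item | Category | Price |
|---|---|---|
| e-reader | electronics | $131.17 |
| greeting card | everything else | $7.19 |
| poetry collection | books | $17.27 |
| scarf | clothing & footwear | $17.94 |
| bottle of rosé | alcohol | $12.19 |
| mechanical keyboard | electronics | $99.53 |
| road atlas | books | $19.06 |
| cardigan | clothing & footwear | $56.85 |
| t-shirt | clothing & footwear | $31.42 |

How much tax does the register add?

E-reader $131.17: electronics → 3.75% → $4.92
Greeting card $7.19: everything else → 4.5% → $0.32
Poetry collection $17.27: books, buyer-exempt → 0% → $0.00
Scarf $17.94: clothing & footwear, buyer-exempt → 0% → $0.00
Bottle of rosé $12.19: alcohol → 9.75% → $1.19
Mechanical keyboard $99.53: electronics → 3.75% → $3.73
Road atlas $19.06: books, buyer-exempt → 0% → $0.00
Cardigan $56.85: clothing & footwear, buyer-exempt → 0% → $0.00
T-shirt $31.42: clothing & footwear, buyer-exempt → 0% → $0.00
Total tax = $4.92 + $0.32 + $1.19 + $3.73 = $10.16

$10.16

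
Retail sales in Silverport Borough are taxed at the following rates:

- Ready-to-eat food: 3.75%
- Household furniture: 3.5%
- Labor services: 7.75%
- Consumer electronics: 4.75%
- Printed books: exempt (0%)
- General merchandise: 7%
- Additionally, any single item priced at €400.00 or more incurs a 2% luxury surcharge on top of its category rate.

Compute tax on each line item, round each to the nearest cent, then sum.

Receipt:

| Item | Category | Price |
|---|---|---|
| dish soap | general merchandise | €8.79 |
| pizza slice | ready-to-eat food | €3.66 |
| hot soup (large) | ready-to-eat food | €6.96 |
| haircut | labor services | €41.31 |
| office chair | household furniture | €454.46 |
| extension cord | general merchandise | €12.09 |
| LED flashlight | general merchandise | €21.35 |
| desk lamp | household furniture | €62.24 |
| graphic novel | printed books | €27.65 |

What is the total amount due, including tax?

€672.25

Dish soap €8.79: general merchandise → 7% → €0.62
Pizza slice €3.66: ready-to-eat food → 3.75% → €0.14
Hot soup (large) €6.96: ready-to-eat food → 3.75% → €0.26
Haircut €41.31: labor services → 7.75% → €3.20
Office chair €454.46: household furniture → 3.5% + 2% surcharge = 5.5% → €25.00
Extension cord €12.09: general merchandise → 7% → €0.85
LED flashlight €21.35: general merchandise → 7% → €1.49
Desk lamp €62.24: household furniture → 3.5% → €2.18
Graphic novel €27.65: printed books → 0% → €0.00
Subtotal = €638.51; tax = €33.74; total due = €672.25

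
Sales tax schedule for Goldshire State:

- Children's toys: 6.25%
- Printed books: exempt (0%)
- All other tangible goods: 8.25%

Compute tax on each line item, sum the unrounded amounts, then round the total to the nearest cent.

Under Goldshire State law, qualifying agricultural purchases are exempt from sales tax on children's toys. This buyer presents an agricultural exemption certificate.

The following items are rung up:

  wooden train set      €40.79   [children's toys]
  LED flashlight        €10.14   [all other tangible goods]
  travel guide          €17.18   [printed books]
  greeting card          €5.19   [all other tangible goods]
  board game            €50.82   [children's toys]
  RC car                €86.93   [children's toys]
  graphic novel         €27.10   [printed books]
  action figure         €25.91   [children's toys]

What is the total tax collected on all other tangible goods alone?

€1.26

LED flashlight €10.14: all other tangible goods → 8.25% → €0.83655
Greeting card €5.19: all other tangible goods → 8.25% → €0.428175
Tax on all other tangible goods: unrounded sum = €1.264725 → €1.26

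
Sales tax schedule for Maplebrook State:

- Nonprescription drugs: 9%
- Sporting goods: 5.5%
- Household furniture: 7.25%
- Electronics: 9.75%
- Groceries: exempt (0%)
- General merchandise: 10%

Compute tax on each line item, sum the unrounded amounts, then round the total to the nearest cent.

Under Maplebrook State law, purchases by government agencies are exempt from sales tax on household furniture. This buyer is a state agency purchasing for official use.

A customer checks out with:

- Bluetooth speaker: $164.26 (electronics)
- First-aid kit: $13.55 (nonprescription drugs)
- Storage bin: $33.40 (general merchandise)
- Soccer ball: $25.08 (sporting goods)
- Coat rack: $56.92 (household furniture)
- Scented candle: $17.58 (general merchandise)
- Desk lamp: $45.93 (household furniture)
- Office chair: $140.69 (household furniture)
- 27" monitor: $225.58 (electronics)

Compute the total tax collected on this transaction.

Bluetooth speaker $164.26: electronics → 9.75% → $16.01535
First-aid kit $13.55: nonprescription drugs → 9% → $1.2195
Storage bin $33.40: general merchandise → 10% → $3.34
Soccer ball $25.08: sporting goods → 5.5% → $1.3794
Coat rack $56.92: household furniture, buyer-exempt → 0% → $0.00
Scented candle $17.58: general merchandise → 10% → $1.758
Desk lamp $45.93: household furniture, buyer-exempt → 0% → $0.00
Office chair $140.69: household furniture, buyer-exempt → 0% → $0.00
27" monitor $225.58: electronics → 9.75% → $21.99405
Unrounded tax sum = $45.7063 → $45.71

$45.71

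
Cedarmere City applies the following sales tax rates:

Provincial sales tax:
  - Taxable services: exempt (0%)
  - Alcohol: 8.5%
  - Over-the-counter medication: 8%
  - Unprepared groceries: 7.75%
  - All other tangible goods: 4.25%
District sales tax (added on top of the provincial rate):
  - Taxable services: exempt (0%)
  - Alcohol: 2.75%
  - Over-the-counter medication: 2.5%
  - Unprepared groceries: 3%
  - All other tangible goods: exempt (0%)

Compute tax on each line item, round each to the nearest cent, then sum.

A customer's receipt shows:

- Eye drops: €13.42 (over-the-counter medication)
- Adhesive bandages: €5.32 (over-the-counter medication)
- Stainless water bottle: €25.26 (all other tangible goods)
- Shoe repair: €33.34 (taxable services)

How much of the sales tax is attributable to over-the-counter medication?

Eye drops €13.42: over-the-counter medication → 8% + 2.5% district = 10.5% → €1.41
Adhesive bandages €5.32: over-the-counter medication → 8% + 2.5% district = 10.5% → €0.56
Tax on over-the-counter medication = €1.41 + €0.56 = €1.97

€1.97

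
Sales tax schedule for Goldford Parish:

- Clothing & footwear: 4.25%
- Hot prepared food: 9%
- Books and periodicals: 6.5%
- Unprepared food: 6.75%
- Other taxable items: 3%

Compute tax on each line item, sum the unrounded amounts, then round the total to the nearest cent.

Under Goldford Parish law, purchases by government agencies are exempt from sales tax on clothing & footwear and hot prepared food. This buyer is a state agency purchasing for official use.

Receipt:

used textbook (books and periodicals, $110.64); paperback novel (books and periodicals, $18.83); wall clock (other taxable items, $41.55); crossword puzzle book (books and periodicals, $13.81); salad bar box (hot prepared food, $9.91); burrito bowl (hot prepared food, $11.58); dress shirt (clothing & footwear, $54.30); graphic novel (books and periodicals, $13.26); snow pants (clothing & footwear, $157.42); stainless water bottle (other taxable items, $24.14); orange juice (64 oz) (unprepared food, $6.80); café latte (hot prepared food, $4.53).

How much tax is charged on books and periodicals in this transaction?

Used textbook $110.64: books and periodicals → 6.5% → $7.1916
Paperback novel $18.83: books and periodicals → 6.5% → $1.22395
Crossword puzzle book $13.81: books and periodicals → 6.5% → $0.89765
Graphic novel $13.26: books and periodicals → 6.5% → $0.8619
Tax on books and periodicals: unrounded sum = $10.1751 → $10.18

$10.18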